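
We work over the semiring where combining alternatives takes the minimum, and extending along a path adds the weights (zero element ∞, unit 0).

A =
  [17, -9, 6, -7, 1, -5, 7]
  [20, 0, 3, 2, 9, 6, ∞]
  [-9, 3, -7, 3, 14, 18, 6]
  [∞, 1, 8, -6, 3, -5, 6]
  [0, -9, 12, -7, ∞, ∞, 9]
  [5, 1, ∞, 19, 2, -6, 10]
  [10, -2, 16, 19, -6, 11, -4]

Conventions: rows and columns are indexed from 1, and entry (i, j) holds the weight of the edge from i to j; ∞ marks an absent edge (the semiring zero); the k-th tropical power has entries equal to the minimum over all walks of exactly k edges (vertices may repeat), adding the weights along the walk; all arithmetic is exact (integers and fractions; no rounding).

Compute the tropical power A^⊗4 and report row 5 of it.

A^⊗2:
  [-3, -9, -6, -13, -4, -12, -1]
  [-6, 0, -4, -4, 5, -3, 8]
  [-16, -18, -14, -16, -8, -14, -2]
  [-1, -6, 1, -12, -3, -11, 0]
  [3, -9, -6, -13, -4, -12, -1]
  [-1, -7, 4, -5, -4, -12, 4]
  [-6, -15, 1, -13, -10, 4, -8]
A^⊗3:
  [-15, -13, -13, -19, -10, -18, -7]
  [-13, -15, -11, -13, -5, -11, 1]
  [-23, -25, -21, -23, -15, -21, -10]
  [-8, -12, -6, -18, -9, -17, -6]
  [-15, -13, -13, -19, -10, -18, -7]
  [-7, -13, -4, -11, -10, -18, -2]
  [-10, -19, -12, -19, -14, -18, -12]
A^⊗4:
  [-22, -24, -20, -25, -16, -24, -13]
  [-20, -22, -18, -20, -12, -18, -7]
  [-30, -32, -28, -30, -22, -28, -17]
  [-15, -18, -13, -24, -15, -23, -12]
  [-22, -24, -20, -25, -16, -24, -13]
  [-13, -19, -11, -17, -16, -24, -8]
  [-21, -23, -19, -25, -18, -24, -16]
Answer: row 5 of A^⊗4 = [-22, -24, -20, -25, -16, -24, -13]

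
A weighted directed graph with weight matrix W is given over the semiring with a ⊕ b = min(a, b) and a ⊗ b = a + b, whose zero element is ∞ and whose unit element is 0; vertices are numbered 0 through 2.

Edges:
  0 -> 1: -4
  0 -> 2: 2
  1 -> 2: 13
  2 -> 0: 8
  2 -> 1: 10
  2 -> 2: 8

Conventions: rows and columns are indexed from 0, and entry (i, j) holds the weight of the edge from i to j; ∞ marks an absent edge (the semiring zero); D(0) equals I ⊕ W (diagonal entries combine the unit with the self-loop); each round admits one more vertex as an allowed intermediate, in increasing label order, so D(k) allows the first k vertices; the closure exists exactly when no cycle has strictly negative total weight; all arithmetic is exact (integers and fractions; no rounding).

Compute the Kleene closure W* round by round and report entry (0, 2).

D(0):
  [0, -4, 2]
  [∞, 0, 13]
  [8, 10, 0]
D(1):
  [0, -4, 2]
  [∞, 0, 13]
  [8, 4, 0]
D(2):
  [0, -4, 2]
  [∞, 0, 13]
  [8, 4, 0]
D(3):
  [0, -4, 2]
  [21, 0, 13]
  [8, 4, 0]
Answer: W*[0][2] = 2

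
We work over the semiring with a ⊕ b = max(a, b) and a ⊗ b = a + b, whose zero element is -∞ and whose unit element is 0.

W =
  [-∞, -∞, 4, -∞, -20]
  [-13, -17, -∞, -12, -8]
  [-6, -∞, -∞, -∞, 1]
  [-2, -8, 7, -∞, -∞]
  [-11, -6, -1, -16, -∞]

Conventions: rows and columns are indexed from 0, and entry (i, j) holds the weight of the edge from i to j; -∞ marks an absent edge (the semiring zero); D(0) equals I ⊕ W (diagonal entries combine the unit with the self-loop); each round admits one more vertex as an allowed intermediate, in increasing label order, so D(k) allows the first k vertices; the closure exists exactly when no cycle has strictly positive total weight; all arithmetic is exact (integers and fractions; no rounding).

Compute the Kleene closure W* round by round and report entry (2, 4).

D(0):
  [0, -∞, 4, -∞, -20]
  [-13, 0, -∞, -12, -8]
  [-6, -∞, 0, -∞, 1]
  [-2, -8, 7, 0, -∞]
  [-11, -6, -1, -16, 0]
D(1):
  [0, -∞, 4, -∞, -20]
  [-13, 0, -9, -12, -8]
  [-6, -∞, 0, -∞, 1]
  [-2, -8, 7, 0, -22]
  [-11, -6, -1, -16, 0]
D(2):
  [0, -∞, 4, -∞, -20]
  [-13, 0, -9, -12, -8]
  [-6, -∞, 0, -∞, 1]
  [-2, -8, 7, 0, -16]
  [-11, -6, -1, -16, 0]
D(3):
  [0, -∞, 4, -∞, 5]
  [-13, 0, -9, -12, -8]
  [-6, -∞, 0, -∞, 1]
  [1, -8, 7, 0, 8]
  [-7, -6, -1, -16, 0]
D(4):
  [0, -∞, 4, -∞, 5]
  [-11, 0, -5, -12, -4]
  [-6, -∞, 0, -∞, 1]
  [1, -8, 7, 0, 8]
  [-7, -6, -1, -16, 0]
D(5):
  [0, -1, 4, -11, 5]
  [-11, 0, -5, -12, -4]
  [-6, -5, 0, -15, 1]
  [1, 2, 7, 0, 8]
  [-7, -6, -1, -16, 0]
Answer: W*[2][4] = 1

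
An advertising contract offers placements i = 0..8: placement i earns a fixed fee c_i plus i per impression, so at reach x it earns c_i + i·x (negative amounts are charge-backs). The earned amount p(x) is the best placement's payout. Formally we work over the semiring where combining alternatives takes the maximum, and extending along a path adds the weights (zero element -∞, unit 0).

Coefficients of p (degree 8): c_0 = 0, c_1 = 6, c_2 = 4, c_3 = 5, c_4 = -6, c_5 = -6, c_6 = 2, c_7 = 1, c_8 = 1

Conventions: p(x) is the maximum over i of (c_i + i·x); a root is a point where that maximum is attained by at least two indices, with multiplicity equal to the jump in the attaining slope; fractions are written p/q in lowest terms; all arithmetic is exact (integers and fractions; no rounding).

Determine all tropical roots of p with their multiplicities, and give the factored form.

hull edge (i=0, c=0) to (i=1, c=6): slope 6, span 1
hull edge (i=1, c=6) to (i=3, c=5): slope -1/2, span 2
hull edge (i=3, c=5) to (i=8, c=1): slope -4/5, span 5
Factored form: p(x) = 1 ⊗ (x ⊕ (-6)) ⊗ (x ⊕ 1/2) ⊗ (x ⊕ 1/2) ⊗ (x ⊕ 4/5) ⊗ (x ⊕ 4/5) ⊗ (x ⊕ 4/5) ⊗ (x ⊕ 4/5) ⊗ (x ⊕ 4/5)
Answer: roots = -6 (mult 1), 1/2 (mult 2), 4/5 (mult 5)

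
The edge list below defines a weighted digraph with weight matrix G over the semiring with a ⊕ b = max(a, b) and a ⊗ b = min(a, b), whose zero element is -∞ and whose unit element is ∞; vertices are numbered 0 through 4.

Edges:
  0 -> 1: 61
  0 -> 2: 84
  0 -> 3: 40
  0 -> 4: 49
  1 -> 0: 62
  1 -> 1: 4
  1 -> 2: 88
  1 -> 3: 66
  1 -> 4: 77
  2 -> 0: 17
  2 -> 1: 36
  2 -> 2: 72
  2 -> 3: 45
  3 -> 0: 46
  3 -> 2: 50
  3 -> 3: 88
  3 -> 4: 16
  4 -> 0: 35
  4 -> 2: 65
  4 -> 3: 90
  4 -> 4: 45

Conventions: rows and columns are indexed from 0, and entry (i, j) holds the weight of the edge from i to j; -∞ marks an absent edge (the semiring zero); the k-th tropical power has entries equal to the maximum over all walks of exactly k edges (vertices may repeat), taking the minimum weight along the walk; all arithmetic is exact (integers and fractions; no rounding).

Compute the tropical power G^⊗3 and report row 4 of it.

G^⊗2:
  [61, 36, 72, 61, 61]
  [46, 61, 72, 77, 49]
  [45, 36, 72, 45, 36]
  [46, 46, 50, 88, 46]
  [46, 36, 65, 88, 45]
G^⊗3:
  [46, 61, 72, 61, 49]
  [61, 46, 72, 77, 61]
  [45, 45, 72, 45, 45]
  [46, 46, 50, 88, 46]
  [46, 46, 65, 88, 46]
Answer: row 4 of G^⊗3 = [46, 46, 65, 88, 46]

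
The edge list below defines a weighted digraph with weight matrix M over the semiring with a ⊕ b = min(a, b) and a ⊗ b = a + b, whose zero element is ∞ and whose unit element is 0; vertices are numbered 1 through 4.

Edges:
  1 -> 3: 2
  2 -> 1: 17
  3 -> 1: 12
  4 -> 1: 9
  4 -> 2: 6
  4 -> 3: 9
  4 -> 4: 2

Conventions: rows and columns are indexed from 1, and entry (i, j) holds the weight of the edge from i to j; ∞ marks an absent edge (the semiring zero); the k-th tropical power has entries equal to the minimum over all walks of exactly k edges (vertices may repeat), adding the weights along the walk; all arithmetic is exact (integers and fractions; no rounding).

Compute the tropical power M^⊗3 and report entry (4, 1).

M^⊗2:
  [14, ∞, ∞, ∞]
  [∞, ∞, 19, ∞]
  [∞, ∞, 14, ∞]
  [11, 8, 11, 4]
M^⊗3:
  [∞, ∞, 16, ∞]
  [31, ∞, ∞, ∞]
  [26, ∞, ∞, ∞]
  [13, 10, 13, 6]
Key observation: the optimum is the walk 4->4->4->1, with weight 2 + 2 + 9 = 13.
Optimal value attained by: walk 4->4->4->1.
Answer: (M^⊗3)[4][1] = 13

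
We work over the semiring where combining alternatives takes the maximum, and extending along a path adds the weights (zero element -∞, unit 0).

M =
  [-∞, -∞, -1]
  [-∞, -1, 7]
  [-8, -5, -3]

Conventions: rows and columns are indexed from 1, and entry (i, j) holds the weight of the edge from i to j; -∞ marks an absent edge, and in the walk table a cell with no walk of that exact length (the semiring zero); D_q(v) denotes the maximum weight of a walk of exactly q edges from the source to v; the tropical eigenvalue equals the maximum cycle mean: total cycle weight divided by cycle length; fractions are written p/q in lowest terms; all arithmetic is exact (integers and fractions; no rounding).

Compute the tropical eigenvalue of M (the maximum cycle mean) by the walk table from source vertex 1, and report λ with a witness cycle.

q=0: [0, -∞, -∞]
q=1: [-∞, -∞, -1]
q=2: [-9, -6, -4]
q=3: [-12, -7, 1]
Optimal cycle mean attained by: cycle 2->3->2, total 7 + (-5), length 2.
Answer: λ = 1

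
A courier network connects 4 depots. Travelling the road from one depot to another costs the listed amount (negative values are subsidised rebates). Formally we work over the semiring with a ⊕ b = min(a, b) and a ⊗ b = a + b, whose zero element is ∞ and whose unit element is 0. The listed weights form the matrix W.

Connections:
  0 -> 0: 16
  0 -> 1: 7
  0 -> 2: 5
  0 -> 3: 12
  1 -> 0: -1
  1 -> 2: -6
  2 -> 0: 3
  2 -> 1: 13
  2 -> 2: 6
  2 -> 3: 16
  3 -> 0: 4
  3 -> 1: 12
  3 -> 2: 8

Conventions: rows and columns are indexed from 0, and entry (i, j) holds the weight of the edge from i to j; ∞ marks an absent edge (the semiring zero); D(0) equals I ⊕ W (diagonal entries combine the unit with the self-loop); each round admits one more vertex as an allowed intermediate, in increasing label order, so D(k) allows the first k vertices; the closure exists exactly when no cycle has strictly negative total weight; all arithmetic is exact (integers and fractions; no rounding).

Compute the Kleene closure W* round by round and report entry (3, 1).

D(0):
  [0, 7, 5, 12]
  [-1, 0, -6, ∞]
  [3, 13, 0, 16]
  [4, 12, 8, 0]
D(1):
  [0, 7, 5, 12]
  [-1, 0, -6, 11]
  [3, 10, 0, 15]
  [4, 11, 8, 0]
D(2):
  [0, 7, 1, 12]
  [-1, 0, -6, 11]
  [3, 10, 0, 15]
  [4, 11, 5, 0]
D(3):
  [0, 7, 1, 12]
  [-3, 0, -6, 9]
  [3, 10, 0, 15]
  [4, 11, 5, 0]
D(4):
  [0, 7, 1, 12]
  [-3, 0, -6, 9]
  [3, 10, 0, 15]
  [4, 11, 5, 0]
Answer: W*[3][1] = 11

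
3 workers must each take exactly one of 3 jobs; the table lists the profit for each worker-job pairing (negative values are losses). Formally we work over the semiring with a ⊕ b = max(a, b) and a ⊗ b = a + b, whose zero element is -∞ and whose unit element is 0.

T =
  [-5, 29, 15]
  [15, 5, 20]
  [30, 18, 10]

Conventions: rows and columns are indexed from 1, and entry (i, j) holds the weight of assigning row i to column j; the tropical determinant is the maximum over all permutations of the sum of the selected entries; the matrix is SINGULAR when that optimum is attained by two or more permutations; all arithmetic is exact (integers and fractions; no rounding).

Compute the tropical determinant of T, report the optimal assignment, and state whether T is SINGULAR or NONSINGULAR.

σ = (1, 2, 3): (-5) + 5 + 10 = 10
σ = (1, 3, 2): (-5) + 20 + 18 = 33
σ = (2, 1, 3): 29 + 15 + 10 = 54
σ = (2, 3, 1): 29 + 20 + 30 = 79
σ = (3, 1, 2): 15 + 15 + 18 = 48
σ = (3, 2, 1): 15 + 5 + 30 = 50
Optimal value attained by: σ = (2, 3, 1).
Answer: det⊕(T) = 79; verdict: NONSINGULAR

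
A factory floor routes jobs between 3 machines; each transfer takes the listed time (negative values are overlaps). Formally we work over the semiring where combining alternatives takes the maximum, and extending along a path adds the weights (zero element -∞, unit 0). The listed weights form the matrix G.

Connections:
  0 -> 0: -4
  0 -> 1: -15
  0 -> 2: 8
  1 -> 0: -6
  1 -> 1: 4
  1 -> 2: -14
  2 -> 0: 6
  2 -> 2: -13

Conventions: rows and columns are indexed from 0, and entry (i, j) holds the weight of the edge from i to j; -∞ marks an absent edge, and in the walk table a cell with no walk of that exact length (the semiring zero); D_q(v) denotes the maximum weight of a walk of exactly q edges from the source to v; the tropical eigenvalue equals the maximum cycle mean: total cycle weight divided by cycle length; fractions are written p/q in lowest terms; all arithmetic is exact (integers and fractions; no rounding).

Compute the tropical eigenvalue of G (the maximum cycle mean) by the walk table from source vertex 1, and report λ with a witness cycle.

q=0: [-∞, 0, -∞]
q=1: [-6, 4, -14]
q=2: [-2, 8, 2]
q=3: [8, 12, 6]
Optimal cycle mean attained by: cycle 0->2->0, total 8 + 6, length 2.
Answer: λ = 7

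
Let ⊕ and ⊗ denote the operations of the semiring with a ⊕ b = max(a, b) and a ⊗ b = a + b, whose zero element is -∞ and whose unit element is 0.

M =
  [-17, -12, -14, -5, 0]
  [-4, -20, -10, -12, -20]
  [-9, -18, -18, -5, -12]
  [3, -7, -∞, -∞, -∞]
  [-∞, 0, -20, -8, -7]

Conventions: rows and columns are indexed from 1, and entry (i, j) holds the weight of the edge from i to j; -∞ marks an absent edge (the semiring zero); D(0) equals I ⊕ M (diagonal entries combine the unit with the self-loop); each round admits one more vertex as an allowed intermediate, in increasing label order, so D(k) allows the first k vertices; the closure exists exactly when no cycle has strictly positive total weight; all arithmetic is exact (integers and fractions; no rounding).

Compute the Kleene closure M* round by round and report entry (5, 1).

D(0):
  [0, -12, -14, -5, 0]
  [-4, 0, -10, -12, -20]
  [-9, -18, 0, -5, -12]
  [3, -7, -∞, 0, -∞]
  [-∞, 0, -20, -8, 0]
D(1):
  [0, -12, -14, -5, 0]
  [-4, 0, -10, -9, -4]
  [-9, -18, 0, -5, -9]
  [3, -7, -11, 0, 3]
  [-∞, 0, -20, -8, 0]
D(2):
  [0, -12, -14, -5, 0]
  [-4, 0, -10, -9, -4]
  [-9, -18, 0, -5, -9]
  [3, -7, -11, 0, 3]
  [-4, 0, -10, -8, 0]
D(3):
  [0, -12, -14, -5, 0]
  [-4, 0, -10, -9, -4]
  [-9, -18, 0, -5, -9]
  [3, -7, -11, 0, 3]
  [-4, 0, -10, -8, 0]
D(4):
  [0, -12, -14, -5, 0]
  [-4, 0, -10, -9, -4]
  [-2, -12, 0, -5, -2]
  [3, -7, -11, 0, 3]
  [-4, 0, -10, -8, 0]
D(5):
  [0, 0, -10, -5, 0]
  [-4, 0, -10, -9, -4]
  [-2, -2, 0, -5, -2]
  [3, 3, -7, 0, 3]
  [-4, 0, -10, -8, 0]
Answer: M*[5][1] = -4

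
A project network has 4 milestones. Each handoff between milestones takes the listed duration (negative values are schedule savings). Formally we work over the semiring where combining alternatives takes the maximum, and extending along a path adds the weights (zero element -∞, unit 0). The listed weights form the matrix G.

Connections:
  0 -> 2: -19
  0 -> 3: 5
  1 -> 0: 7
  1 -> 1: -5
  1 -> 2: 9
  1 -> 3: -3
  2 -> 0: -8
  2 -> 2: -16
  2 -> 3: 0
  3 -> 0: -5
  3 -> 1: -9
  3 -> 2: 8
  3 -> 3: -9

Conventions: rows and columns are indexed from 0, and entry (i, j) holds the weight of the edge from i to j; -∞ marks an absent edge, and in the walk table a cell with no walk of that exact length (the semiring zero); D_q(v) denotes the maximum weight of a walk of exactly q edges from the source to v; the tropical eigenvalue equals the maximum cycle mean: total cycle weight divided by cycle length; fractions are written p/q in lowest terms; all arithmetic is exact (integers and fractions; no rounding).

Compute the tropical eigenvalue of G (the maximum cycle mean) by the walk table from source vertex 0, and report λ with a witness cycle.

q=0: [0, -∞, -∞, -∞]
q=1: [-∞, -∞, -19, 5]
q=2: [0, -4, 13, -4]
q=3: [5, -9, 5, 13]
q=4: [8, 4, 21, 10]
Optimal cycle mean attained by: cycle 2->3->2, total 0 + 8, length 2.
Answer: λ = 4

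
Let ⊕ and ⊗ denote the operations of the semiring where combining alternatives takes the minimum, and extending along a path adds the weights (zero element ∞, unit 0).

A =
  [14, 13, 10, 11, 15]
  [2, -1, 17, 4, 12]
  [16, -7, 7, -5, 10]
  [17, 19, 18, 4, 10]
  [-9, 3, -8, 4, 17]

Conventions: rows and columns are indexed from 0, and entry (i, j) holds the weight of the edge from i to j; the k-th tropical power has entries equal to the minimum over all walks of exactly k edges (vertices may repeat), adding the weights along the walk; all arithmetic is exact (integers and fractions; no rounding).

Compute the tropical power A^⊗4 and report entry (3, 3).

A^⊗2:
  [6, 3, 7, 5, 20]
  [1, -2, 4, 3, 11]
  [-5, -8, 2, -3, 5]
  [1, 11, 2, 8, 14]
  [5, -15, -1, -13, 2]
A^⊗3:
  [5, 0, 12, 2, 15]
  [0, -3, 3, -1, 10]
  [-6, -9, -3, -4, 4]
  [5, -5, 6, -3, 12]
  [-13, -16, -6, -11, -3]
A^⊗4:
  [2, -1, 7, 4, 12]
  [-1, -4, 2, -2, 9]
  [-7, -10, -4, -8, 3]
  [-3, -6, 4, -1, 7]
  [-14, -17, -11, -12, -4]
Key observation: the optimum is the walk 3->4->2->1->3, with weight 10 + (-8) + (-7) + 4 = -1.
Optimal value attained by: walk 3->4->2->1->3.
Answer: (A^⊗4)[3][3] = -1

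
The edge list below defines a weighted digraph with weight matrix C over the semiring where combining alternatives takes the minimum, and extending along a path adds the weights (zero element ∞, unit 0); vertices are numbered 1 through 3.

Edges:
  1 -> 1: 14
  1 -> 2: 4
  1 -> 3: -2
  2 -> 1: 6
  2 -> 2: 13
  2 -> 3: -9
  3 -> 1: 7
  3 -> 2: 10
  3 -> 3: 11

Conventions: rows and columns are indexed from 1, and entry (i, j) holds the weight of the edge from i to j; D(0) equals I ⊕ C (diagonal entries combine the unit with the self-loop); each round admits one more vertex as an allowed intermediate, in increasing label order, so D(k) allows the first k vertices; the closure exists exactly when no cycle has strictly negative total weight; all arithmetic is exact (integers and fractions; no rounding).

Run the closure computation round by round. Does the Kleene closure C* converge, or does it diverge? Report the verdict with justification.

D(0):
  [0, 4, -2]
  [6, 0, -9]
  [7, 10, 0]
D(1):
  [0, 4, -2]
  [6, 0, -9]
  [7, 10, 0]
D(2):
  [0, 4, -5]
  [6, 0, -9]
  [7, 10, 0]
D(3):
  [0, 4, -5]
  [-2, 0, -9]
  [7, 10, 0]
Key observation: every diagonal entry stays at the unit through all rounds, so no improving cycle exists.
Answer: CONVERGES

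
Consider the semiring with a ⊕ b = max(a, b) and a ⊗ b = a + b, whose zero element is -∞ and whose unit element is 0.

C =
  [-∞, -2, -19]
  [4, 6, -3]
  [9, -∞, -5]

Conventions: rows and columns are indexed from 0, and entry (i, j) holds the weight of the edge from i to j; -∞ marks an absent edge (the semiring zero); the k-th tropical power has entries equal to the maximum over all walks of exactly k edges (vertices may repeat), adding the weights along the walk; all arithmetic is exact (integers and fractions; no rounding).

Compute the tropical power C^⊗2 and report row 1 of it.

C^⊗2:
  [2, 4, -5]
  [10, 12, 3]
  [4, 7, -10]
Answer: row 1 of C^⊗2 = [10, 12, 3]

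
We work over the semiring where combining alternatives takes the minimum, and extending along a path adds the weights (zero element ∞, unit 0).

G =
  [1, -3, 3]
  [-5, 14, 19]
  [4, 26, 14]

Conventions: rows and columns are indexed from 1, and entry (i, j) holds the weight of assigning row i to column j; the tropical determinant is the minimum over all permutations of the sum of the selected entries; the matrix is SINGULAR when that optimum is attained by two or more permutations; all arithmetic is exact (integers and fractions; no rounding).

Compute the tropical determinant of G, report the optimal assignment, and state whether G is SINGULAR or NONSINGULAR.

σ = (1, 2, 3): 1 + 14 + 14 = 29
σ = (1, 3, 2): 1 + 19 + 26 = 46
σ = (2, 1, 3): (-3) + (-5) + 14 = 6
σ = (2, 3, 1): (-3) + 19 + 4 = 20
σ = (3, 1, 2): 3 + (-5) + 26 = 24
σ = (3, 2, 1): 3 + 14 + 4 = 21
Optimal value attained by: σ = (2, 1, 3).
Answer: det⊕(G) = 6; verdict: NONSINGULAR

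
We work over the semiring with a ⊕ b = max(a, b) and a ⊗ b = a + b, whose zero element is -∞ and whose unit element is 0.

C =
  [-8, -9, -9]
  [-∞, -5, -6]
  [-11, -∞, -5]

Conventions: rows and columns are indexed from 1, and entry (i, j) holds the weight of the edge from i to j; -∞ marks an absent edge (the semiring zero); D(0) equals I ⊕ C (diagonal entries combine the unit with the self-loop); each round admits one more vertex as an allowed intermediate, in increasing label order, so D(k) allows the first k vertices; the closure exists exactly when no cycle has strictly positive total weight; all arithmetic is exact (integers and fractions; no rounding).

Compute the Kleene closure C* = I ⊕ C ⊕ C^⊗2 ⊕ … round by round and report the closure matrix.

D(0):
  [0, -9, -9]
  [-∞, 0, -6]
  [-11, -∞, 0]
D(1):
  [0, -9, -9]
  [-∞, 0, -6]
  [-11, -20, 0]
D(2):
  [0, -9, -9]
  [-∞, 0, -6]
  [-11, -20, 0]
D(3):
  [0, -9, -9]
  [-17, 0, -6]
  [-11, -20, 0]
Answer: C* = [[0, -9, -9], [-17, 0, -6], [-11, -20, 0]]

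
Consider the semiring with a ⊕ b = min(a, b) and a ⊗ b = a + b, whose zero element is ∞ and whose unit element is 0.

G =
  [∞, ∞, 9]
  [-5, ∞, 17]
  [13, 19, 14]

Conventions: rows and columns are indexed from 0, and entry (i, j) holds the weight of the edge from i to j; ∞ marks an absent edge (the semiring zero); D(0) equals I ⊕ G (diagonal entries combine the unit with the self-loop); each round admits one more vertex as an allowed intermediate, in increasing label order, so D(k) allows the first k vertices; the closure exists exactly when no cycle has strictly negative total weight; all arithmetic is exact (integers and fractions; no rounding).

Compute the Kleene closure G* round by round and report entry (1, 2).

D(0):
  [0, ∞, 9]
  [-5, 0, 17]
  [13, 19, 0]
D(1):
  [0, ∞, 9]
  [-5, 0, 4]
  [13, 19, 0]
D(2):
  [0, ∞, 9]
  [-5, 0, 4]
  [13, 19, 0]
D(3):
  [0, 28, 9]
  [-5, 0, 4]
  [13, 19, 0]
Answer: G*[1][2] = 4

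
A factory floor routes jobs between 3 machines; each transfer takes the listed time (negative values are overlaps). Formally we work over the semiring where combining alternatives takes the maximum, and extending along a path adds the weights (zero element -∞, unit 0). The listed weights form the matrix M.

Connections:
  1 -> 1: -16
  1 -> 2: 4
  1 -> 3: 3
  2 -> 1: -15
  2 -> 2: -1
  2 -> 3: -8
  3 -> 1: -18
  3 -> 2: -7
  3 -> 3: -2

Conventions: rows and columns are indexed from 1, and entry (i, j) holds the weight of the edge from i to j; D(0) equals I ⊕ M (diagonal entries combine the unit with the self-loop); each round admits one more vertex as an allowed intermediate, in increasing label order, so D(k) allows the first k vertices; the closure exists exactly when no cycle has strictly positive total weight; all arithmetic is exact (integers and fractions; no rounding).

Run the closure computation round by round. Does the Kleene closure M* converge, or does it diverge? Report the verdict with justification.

D(0):
  [0, 4, 3]
  [-15, 0, -8]
  [-18, -7, 0]
D(1):
  [0, 4, 3]
  [-15, 0, -8]
  [-18, -7, 0]
D(2):
  [0, 4, 3]
  [-15, 0, -8]
  [-18, -7, 0]
D(3):
  [0, 4, 3]
  [-15, 0, -8]
  [-18, -7, 0]
Key observation: every diagonal entry stays at the unit through all rounds, so no improving cycle exists.
Answer: CONVERGES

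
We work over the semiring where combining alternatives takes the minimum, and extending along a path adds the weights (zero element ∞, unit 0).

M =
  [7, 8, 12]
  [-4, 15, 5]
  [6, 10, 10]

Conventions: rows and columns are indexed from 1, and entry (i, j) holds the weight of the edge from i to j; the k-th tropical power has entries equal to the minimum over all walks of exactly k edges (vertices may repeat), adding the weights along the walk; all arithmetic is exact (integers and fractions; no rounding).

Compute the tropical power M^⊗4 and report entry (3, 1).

M^⊗2:
  [4, 15, 13]
  [3, 4, 8]
  [6, 14, 15]
M^⊗3:
  [11, 12, 16]
  [0, 11, 9]
  [10, 14, 18]
M^⊗4:
  [8, 19, 17]
  [7, 8, 12]
  [10, 18, 19]
Key observation: the optimum is the walk 3->2->1->2->1, with weight 10 + (-4) + 8 + (-4) = 10.
Optimal value attained by: walk 3->2->1->2->1.
Answer: (M^⊗4)[3][1] = 10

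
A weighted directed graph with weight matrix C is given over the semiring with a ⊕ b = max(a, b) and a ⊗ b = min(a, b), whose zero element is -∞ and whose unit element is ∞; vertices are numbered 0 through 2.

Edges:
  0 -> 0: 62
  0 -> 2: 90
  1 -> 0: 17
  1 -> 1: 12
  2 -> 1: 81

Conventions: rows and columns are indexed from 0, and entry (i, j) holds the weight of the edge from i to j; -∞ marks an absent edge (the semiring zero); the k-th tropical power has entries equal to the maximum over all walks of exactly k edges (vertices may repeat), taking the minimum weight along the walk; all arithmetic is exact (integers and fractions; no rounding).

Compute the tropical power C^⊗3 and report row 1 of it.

C^⊗2:
  [62, 81, 62]
  [17, 12, 17]
  [17, 12, -∞]
C^⊗3:
  [62, 62, 62]
  [17, 17, 17]
  [17, 12, 17]
Answer: row 1 of C^⊗3 = [17, 17, 17]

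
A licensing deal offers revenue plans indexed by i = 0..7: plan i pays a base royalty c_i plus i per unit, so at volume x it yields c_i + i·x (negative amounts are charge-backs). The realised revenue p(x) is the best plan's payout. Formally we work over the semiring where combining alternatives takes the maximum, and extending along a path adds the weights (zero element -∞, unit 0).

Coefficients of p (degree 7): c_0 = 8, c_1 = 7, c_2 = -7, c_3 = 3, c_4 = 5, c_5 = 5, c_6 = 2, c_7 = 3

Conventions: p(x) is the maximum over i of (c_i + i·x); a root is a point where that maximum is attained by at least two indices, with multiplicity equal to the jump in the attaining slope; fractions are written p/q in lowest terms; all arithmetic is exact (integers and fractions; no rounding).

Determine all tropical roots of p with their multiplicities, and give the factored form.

hull edge (i=0, c=8) to (i=5, c=5): slope -3/5, span 5
hull edge (i=5, c=5) to (i=7, c=3): slope -1, span 2
Factored form: p(x) = 3 ⊗ (x ⊕ 3/5) ⊗ (x ⊕ 3/5) ⊗ (x ⊕ 3/5) ⊗ (x ⊕ 3/5) ⊗ (x ⊕ 3/5) ⊗ (x ⊕ 1) ⊗ (x ⊕ 1)
Answer: roots = 3/5 (mult 5), 1 (mult 2)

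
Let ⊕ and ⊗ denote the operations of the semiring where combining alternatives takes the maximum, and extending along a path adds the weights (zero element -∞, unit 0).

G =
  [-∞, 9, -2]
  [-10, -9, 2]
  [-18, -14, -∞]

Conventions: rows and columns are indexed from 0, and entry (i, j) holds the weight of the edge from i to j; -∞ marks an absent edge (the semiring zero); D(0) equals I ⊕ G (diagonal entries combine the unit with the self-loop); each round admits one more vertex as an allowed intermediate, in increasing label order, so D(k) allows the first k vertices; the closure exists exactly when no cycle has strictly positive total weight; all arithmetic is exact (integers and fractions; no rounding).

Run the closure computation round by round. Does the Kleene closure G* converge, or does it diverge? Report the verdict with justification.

D(0):
  [0, 9, -2]
  [-10, 0, 2]
  [-18, -14, 0]
D(1):
  [0, 9, -2]
  [-10, 0, 2]
  [-18, -9, 0]
D(2):
  [0, 9, 11]
  [-10, 0, 2]
  [-18, -9, 0]
D(3):
  [0, 9, 11]
  [-10, 0, 2]
  [-18, -9, 0]
Key observation: every diagonal entry stays at the unit through all rounds, so no improving cycle exists.
Answer: CONVERGES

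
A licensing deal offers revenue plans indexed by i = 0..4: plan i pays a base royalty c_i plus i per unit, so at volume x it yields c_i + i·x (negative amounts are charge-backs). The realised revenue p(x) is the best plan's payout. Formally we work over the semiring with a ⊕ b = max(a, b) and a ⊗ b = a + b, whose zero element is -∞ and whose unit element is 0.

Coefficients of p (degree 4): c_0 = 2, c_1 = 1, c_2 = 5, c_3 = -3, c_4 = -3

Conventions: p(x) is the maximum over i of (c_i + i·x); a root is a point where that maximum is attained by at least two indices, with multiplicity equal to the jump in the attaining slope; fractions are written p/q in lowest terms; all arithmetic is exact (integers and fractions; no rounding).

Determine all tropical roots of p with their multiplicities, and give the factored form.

hull edge (i=0, c=2) to (i=2, c=5): slope 3/2, span 2
hull edge (i=2, c=5) to (i=4, c=-3): slope -4, span 2
Factored form: p(x) = -3 ⊗ (x ⊕ (-3/2)) ⊗ (x ⊕ (-3/2)) ⊗ (x ⊕ 4) ⊗ (x ⊕ 4)
Answer: roots = -3/2 (mult 2), 4 (mult 2)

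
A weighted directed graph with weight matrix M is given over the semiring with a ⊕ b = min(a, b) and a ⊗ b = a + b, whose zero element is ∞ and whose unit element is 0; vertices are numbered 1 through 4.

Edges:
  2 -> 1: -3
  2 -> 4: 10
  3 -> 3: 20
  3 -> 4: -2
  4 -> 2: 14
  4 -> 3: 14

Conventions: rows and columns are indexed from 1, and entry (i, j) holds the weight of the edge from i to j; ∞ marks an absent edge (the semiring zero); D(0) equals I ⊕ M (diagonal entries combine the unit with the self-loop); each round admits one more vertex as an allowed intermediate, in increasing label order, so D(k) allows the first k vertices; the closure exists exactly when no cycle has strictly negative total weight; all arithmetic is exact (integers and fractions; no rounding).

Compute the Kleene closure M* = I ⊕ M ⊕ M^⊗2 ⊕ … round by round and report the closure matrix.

D(0):
  [0, ∞, ∞, ∞]
  [-3, 0, ∞, 10]
  [∞, ∞, 0, -2]
  [∞, 14, 14, 0]
D(1):
  [0, ∞, ∞, ∞]
  [-3, 0, ∞, 10]
  [∞, ∞, 0, -2]
  [∞, 14, 14, 0]
D(2):
  [0, ∞, ∞, ∞]
  [-3, 0, ∞, 10]
  [∞, ∞, 0, -2]
  [11, 14, 14, 0]
D(3):
  [0, ∞, ∞, ∞]
  [-3, 0, ∞, 10]
  [∞, ∞, 0, -2]
  [11, 14, 14, 0]
D(4):
  [0, ∞, ∞, ∞]
  [-3, 0, 24, 10]
  [9, 12, 0, -2]
  [11, 14, 14, 0]
Answer: M* = [[0, ∞, ∞, ∞], [-3, 0, 24, 10], [9, 12, 0, -2], [11, 14, 14, 0]]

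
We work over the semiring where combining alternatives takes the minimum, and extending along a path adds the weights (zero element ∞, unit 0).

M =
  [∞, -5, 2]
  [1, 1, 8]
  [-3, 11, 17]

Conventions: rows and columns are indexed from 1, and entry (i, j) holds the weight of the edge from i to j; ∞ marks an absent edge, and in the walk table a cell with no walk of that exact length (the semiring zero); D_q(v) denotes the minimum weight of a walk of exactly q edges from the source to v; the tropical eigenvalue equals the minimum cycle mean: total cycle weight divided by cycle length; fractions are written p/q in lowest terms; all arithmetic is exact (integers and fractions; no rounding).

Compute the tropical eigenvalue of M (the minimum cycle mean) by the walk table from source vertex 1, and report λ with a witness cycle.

q=0: [0, ∞, ∞]
q=1: [∞, -5, 2]
q=2: [-4, -4, 3]
q=3: [-3, -9, -2]
Optimal cycle mean attained by: cycle 1->2->1, total (-5) + 1, length 2.
Answer: λ = -2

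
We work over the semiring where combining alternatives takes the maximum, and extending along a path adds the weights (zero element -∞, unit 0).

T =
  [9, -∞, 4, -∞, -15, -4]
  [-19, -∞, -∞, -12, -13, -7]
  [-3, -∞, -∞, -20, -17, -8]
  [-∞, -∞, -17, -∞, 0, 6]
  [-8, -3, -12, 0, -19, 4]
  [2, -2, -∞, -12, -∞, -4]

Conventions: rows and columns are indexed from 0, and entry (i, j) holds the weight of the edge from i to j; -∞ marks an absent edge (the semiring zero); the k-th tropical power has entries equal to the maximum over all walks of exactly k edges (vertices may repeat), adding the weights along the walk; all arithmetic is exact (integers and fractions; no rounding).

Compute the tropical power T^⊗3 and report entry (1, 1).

T^⊗2:
  [18, -6, 13, -15, -6, 5]
  [-5, -9, -15, -13, -12, -6]
  [6, -10, 1, -17, -18, -7]
  [8, 4, -12, 0, -19, 4]
  [6, 2, -4, -8, 0, 6]
  [11, -6, 6, -14, -12, -2]
T^⊗3:
  [27, 3, 22, -6, 3, 14]
  [4, -8, -1, -12, -13, -7]
  [15, -9, 10, -18, -9, 2]
  [17, 2, 12, -8, 0, 6]
  [15, 4, 10, 0, -8, 4]
  [20, -4, 15, -12, -4, 7]
Key observation: the optimum is the walk 1->3->5->1, with weight (-12) + 6 + (-2) = -8.
Optimal value attained by: walk 1->3->5->1.
Answer: (T^⊗3)[1][1] = -8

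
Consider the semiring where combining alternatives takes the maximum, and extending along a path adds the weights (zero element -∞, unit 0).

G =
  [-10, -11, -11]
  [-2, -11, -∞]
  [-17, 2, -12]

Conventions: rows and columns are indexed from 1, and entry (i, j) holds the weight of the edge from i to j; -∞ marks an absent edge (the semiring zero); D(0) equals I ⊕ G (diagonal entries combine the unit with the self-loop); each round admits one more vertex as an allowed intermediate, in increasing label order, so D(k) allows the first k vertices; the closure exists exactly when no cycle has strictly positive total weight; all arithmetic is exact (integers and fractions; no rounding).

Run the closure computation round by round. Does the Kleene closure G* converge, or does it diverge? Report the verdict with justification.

D(0):
  [0, -11, -11]
  [-2, 0, -∞]
  [-17, 2, 0]
D(1):
  [0, -11, -11]
  [-2, 0, -13]
  [-17, 2, 0]
D(2):
  [0, -11, -11]
  [-2, 0, -13]
  [0, 2, 0]
D(3):
  [0, -9, -11]
  [-2, 0, -13]
  [0, 2, 0]
Key observation: every diagonal entry stays at the unit through all rounds, so no improving cycle exists.
Answer: CONVERGES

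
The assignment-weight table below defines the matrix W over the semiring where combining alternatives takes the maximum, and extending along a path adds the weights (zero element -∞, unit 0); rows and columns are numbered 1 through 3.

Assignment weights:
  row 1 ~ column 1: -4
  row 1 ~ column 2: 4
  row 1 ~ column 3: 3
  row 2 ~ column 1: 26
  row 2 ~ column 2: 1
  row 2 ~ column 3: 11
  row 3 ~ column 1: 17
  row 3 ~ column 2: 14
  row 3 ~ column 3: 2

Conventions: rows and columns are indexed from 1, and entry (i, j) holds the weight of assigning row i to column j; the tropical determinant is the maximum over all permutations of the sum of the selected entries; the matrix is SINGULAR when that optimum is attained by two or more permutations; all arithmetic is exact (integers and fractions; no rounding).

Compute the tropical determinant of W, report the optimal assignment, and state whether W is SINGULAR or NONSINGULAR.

σ = (1, 2, 3): (-4) + 1 + 2 = -1
σ = (1, 3, 2): (-4) + 11 + 14 = 21
σ = (2, 1, 3): 4 + 26 + 2 = 32
σ = (2, 3, 1): 4 + 11 + 17 = 32
σ = (3, 1, 2): 3 + 26 + 14 = 43
σ = (3, 2, 1): 3 + 1 + 17 = 21
Optimal value attained by: σ = (3, 1, 2).
Answer: det⊕(W) = 43; verdict: NONSINGULAR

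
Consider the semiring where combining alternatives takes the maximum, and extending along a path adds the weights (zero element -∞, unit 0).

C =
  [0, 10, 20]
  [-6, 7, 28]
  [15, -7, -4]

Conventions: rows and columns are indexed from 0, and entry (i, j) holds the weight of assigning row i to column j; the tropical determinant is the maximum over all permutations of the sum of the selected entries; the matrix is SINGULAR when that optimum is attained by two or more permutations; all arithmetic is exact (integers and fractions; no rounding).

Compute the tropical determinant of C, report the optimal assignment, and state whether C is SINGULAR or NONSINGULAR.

σ = (0, 1, 2): 0 + 7 + (-4) = 3
σ = (0, 2, 1): 0 + 28 + (-7) = 21
σ = (1, 0, 2): 10 + (-6) + (-4) = 0
σ = (1, 2, 0): 10 + 28 + 15 = 53
σ = (2, 0, 1): 20 + (-6) + (-7) = 7
σ = (2, 1, 0): 20 + 7 + 15 = 42
Optimal value attained by: σ = (1, 2, 0).
Answer: det⊕(C) = 53; verdict: NONSINGULAR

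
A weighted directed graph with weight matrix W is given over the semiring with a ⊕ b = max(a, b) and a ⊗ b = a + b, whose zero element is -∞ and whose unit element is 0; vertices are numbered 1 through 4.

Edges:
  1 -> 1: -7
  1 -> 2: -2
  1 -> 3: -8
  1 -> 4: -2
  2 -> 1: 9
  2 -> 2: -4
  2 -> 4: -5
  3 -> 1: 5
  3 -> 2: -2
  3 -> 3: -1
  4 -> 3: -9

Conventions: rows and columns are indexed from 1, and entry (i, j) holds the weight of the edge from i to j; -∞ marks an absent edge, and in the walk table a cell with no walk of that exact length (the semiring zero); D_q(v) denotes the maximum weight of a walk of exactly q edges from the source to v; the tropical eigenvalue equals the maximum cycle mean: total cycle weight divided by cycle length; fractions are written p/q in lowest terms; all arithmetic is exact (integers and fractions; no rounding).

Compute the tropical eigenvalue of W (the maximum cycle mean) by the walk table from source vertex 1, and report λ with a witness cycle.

q=0: [0, -∞, -∞, -∞]
q=1: [-7, -2, -8, -2]
q=2: [7, -6, -9, -7]
q=3: [3, 5, -1, 5]
q=4: [14, 1, -2, 1]
Optimal cycle mean attained by: cycle 1->2->1, total (-2) + 9, length 2.
Answer: λ = 7/2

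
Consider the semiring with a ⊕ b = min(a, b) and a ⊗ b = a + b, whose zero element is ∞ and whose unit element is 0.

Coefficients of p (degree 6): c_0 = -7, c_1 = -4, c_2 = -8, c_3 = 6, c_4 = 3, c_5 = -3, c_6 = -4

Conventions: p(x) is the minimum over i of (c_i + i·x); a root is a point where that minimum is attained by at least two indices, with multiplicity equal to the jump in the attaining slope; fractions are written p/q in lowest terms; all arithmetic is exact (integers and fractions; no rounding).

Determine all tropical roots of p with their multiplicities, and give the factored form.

hull edge (i=0, c=-7) to (i=2, c=-8): slope -1/2, span 2
hull edge (i=2, c=-8) to (i=6, c=-4): slope 1, span 4
Factored form: p(x) = -4 ⊗ (x ⊕ (-1)) ⊗ (x ⊕ (-1)) ⊗ (x ⊕ (-1)) ⊗ (x ⊕ (-1)) ⊗ (x ⊕ 1/2) ⊗ (x ⊕ 1/2)
Answer: roots = -1 (mult 4), 1/2 (mult 2)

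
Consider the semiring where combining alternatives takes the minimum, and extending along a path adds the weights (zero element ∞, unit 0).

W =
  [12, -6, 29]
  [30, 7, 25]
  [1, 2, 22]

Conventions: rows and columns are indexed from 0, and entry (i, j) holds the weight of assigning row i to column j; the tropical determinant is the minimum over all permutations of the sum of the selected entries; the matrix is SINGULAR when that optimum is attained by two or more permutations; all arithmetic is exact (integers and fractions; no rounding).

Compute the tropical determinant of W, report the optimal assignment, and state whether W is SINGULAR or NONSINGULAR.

σ = (0, 1, 2): 12 + 7 + 22 = 41
σ = (0, 2, 1): 12 + 25 + 2 = 39
σ = (1, 0, 2): (-6) + 30 + 22 = 46
σ = (1, 2, 0): (-6) + 25 + 1 = 20
σ = (2, 0, 1): 29 + 30 + 2 = 61
σ = (2, 1, 0): 29 + 7 + 1 = 37
Optimal value attained by: σ = (1, 2, 0).
Answer: det⊕(W) = 20; verdict: NONSINGULAR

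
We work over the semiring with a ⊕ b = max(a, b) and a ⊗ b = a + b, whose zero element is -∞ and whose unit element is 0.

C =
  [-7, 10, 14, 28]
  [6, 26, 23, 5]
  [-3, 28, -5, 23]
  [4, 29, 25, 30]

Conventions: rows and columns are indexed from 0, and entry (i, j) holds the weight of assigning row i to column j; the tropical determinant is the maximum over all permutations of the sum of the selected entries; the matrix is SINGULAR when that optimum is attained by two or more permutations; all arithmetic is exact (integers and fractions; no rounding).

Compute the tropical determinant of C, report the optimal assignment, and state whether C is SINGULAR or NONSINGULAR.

σ = (0, 1, 2, 3): (-7) + 26 + (-5) + 30 = 44
σ = (0, 1, 3, 2): (-7) + 26 + 23 + 25 = 67
σ = (0, 2, 1, 3): (-7) + 23 + 28 + 30 = 74
σ = (0, 2, 3, 1): (-7) + 23 + 23 + 29 = 68
σ = (0, 3, 1, 2): (-7) + 5 + 28 + 25 = 51
σ = (0, 3, 2, 1): (-7) + 5 + (-5) + 29 = 22
σ = (1, 0, 2, 3): 10 + 6 + (-5) + 30 = 41
σ = (1, 0, 3, 2): 10 + 6 + 23 + 25 = 64
σ = (1, 2, 0, 3): 10 + 23 + (-3) + 30 = 60
σ = (1, 2, 3, 0): 10 + 23 + 23 + 4 = 60
σ = (1, 3, 0, 2): 10 + 5 + (-3) + 25 = 37
σ = (1, 3, 2, 0): 10 + 5 + (-5) + 4 = 14
σ = (2, 0, 1, 3): 14 + 6 + 28 + 30 = 78
σ = (2, 0, 3, 1): 14 + 6 + 23 + 29 = 72
σ = (2, 1, 0, 3): 14 + 26 + (-3) + 30 = 67
σ = (2, 1, 3, 0): 14 + 26 + 23 + 4 = 67
σ = (2, 3, 0, 1): 14 + 5 + (-3) + 29 = 45
σ = (2, 3, 1, 0): 14 + 5 + 28 + 4 = 51
σ = (3, 0, 1, 2): 28 + 6 + 28 + 25 = 87
σ = (3, 0, 2, 1): 28 + 6 + (-5) + 29 = 58
σ = (3, 1, 0, 2): 28 + 26 + (-3) + 25 = 76
σ = (3, 1, 2, 0): 28 + 26 + (-5) + 4 = 53
σ = (3, 2, 0, 1): 28 + 23 + (-3) + 29 = 77
σ = (3, 2, 1, 0): 28 + 23 + 28 + 4 = 83
Optimal value attained by: σ = (3, 0, 1, 2).
Answer: det⊕(C) = 87; verdict: NONSINGULAR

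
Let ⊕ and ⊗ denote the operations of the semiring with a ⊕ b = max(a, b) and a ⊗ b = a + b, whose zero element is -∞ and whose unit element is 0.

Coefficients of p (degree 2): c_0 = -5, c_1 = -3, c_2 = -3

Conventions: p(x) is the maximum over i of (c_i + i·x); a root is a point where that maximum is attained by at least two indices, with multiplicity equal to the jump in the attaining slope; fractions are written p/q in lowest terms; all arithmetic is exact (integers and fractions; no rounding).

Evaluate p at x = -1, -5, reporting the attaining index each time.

p(-1) = max(-5+0·(-1)=-5, -3+1·(-1)=-4, -3+2·(-1)=-5) = -4 (attained by i=1)
p(-5) = max(-5+0·(-5)=-5, -3+1·(-5)=-8, -3+2·(-5)=-13) = -5 (attained by i=0)
Answer: p(-1) = -4; p(-5) = -5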